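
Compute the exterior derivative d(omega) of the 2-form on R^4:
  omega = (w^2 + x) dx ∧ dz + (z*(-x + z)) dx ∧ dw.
d(omega) = (2*w + x - 2*z) dx ∧ dz ∧ dw

For a 2-form omega = sum_{i<j} g_{ij} dx_i ∧ dx_j, the exterior derivative is
  d(omega) = sum_{i<j} d(g_{ij}) ∧ dx_i ∧ dx_j = sum_{i<j, k} (∂g_{ij}/∂x_k) dx_k ∧ dx_i ∧ dx_j.
Expand each term, using dx_k ∧ dx_i ∧ dx_j = sgn(permutation) dx_{(a)} ∧ dx_{(b)} ∧ dx_{(c)} with (a < b < c) sorted:
  d(w^2 + x) includes (∂/∂w)(w^2 + x) dw = (2*w) dw, which multiplied by dx ∧ dz gives (2*w) dx ∧ dz ∧ dw
  d(z*(-x + z)) includes (∂/∂z)(z*(-x + z)) dz = (-x + 2*z) dz, which multiplied by dx ∧ dw gives (x - 2*z) dx ∧ dz ∧ dw
Collecting like 3-forms: d(omega) = (2*w + x - 2*z) dx ∧ dz ∧ dw.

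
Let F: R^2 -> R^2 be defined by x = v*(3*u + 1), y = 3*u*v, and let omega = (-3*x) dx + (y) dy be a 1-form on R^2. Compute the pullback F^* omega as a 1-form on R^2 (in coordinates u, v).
F^* omega = (v^2*(-18*u - 9)) du + (3*v*(-6*u^2 - 6*u - 1)) dv

Using F^*(f dg) = (f ∘ F) d(g ∘ F), substitute each coordinate x_i by F_i(u, v) in f_i, and replace dx_i by d F_i = (∂F_i/∂u) du + (∂F_i/∂v) dv.
  For the x component: f_1(F) = 3*v*(-3*u - 1); d F_1 = (3*v) du + (3*u + 1) dv
  For the y component: f_2(F) = 3*u*v; d F_2 = (3*v) du + (3*u) dv
Combining and collecting du, dv coefficients:
  coeff of du: v^2*(-18*u - 9)
  coeff of dv: 3*v*(-6*u^2 - 6*u - 1)
F^* omega = (v^2*(-18*u - 9)) du + (3*v*(-6*u^2 - 6*u - 1)) dv.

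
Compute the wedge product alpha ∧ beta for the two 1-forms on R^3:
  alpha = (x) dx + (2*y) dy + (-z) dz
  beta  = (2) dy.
alpha ∧ beta = (2*x) dx ∧ dy + (2*z) dy ∧ dz

Distribute the wedge, using dx_i ∧ dx_j = -dx_j ∧ dx_i and dx_i ∧ dx_i = 0. For each pair (i, j) with i < j, the coefficient of dx_i ∧ dx_j in alpha ∧ beta is (alpha_i * beta_j - alpha_j * beta_i). Collecting: alpha ∧ beta = (2*x) dx ∧ dy + (2*z) dy ∧ dz.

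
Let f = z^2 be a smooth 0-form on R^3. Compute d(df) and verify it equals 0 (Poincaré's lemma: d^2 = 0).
d(df) = 0

Step 1: df = sum_i (∂f/∂x_i) dx_i = (0) dx + (0) dy + (2*z) dz.
Step 2: Apply d again. Using the 1-form formula, the coefficient of dx ∧ dy in d(df) is ∂^2 f/∂x ∂y - ∂^2 f/∂y ∂x = (0) - (0) = 0 (equality of mixed partials for smooth f).
Similarly for dx ∧ dz and dy ∧ dz — all coefficients vanish. So d(df) = 0.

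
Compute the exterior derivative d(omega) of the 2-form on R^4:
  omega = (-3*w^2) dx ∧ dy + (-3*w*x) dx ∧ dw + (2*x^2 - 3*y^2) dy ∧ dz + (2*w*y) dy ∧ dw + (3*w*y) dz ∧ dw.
d(omega) = (-6*w) dx ∧ dy ∧ dw + (4*x) dx ∧ dy ∧ dz + (3*w) dy ∧ dz ∧ dw

For a 2-form omega = sum_{i<j} g_{ij} dx_i ∧ dx_j, the exterior derivative is
  d(omega) = sum_{i<j} d(g_{ij}) ∧ dx_i ∧ dx_j = sum_{i<j, k} (∂g_{ij}/∂x_k) dx_k ∧ dx_i ∧ dx_j.
Expand each term, using dx_k ∧ dx_i ∧ dx_j = sgn(permutation) dx_{(a)} ∧ dx_{(b)} ∧ dx_{(c)} with (a < b < c) sorted:
  d(-3*w^2) includes (∂/∂w)(-3*w^2) dw = (-6*w) dw, which multiplied by dx ∧ dy gives (-6*w) dx ∧ dy ∧ dw
  d(2*x^2 - 3*y^2) includes (∂/∂x)(2*x^2 - 3*y^2) dx = (4*x) dx, which multiplied by dy ∧ dz gives (4*x) dx ∧ dy ∧ dz
  d(3*w*y) includes (∂/∂y)(3*w*y) dy = (3*w) dy, which multiplied by dz ∧ dw gives (3*w) dy ∧ dz ∧ dw
Collecting like 3-forms: d(omega) = (-6*w) dx ∧ dy ∧ dw + (4*x) dx ∧ dy ∧ dz + (3*w) dy ∧ dz ∧ dw.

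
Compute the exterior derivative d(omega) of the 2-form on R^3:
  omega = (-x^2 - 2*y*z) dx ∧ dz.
d(omega) = (2*z) dx ∧ dy ∧ dz

For a 2-form omega = sum_{i<j} g_{ij} dx_i ∧ dx_j, the exterior derivative is
  d(omega) = sum_{i<j} d(g_{ij}) ∧ dx_i ∧ dx_j = sum_{i<j, k} (∂g_{ij}/∂x_k) dx_k ∧ dx_i ∧ dx_j.
Expand each term, using dx_k ∧ dx_i ∧ dx_j = sgn(permutation) dx_{(a)} ∧ dx_{(b)} ∧ dx_{(c)} with (a < b < c) sorted:
  d(-x^2 - 2*y*z) includes (∂/∂y)(-x^2 - 2*y*z) dy = (-2*z) dy, which multiplied by dx ∧ dz gives (2*z) dx ∧ dy ∧ dz
Collecting like 3-forms: d(omega) = (2*z) dx ∧ dy ∧ dz.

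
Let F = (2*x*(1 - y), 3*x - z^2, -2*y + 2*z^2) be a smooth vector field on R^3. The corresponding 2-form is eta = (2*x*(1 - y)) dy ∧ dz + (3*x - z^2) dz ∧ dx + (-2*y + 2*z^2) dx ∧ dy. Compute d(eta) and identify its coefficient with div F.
d(eta) = (-2*y + 4*z + 2) dx ∧ dy ∧ dz; div F = -2*y + 4*z + 2

For a 2-form in R^3 of the form above, applying d gives a 3-form with coefficient ∂P/∂x + ∂Q/∂y + ∂R/∂z:
  ∂P/∂x = 2 - 2*y
  ∂Q/∂y = 0
  ∂R/∂z = 4*z
Sum = -2*y + 4*z + 2, which is exactly div F.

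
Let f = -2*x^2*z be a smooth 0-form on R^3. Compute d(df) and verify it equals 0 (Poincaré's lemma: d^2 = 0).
d(df) = 0

Step 1: df = sum_i (∂f/∂x_i) dx_i = (-4*x*z) dx + (0) dy + (-2*x^2) dz.
Step 2: Apply d again. Using the 1-form formula, the coefficient of dx ∧ dy in d(df) is ∂^2 f/∂x ∂y - ∂^2 f/∂y ∂x = (0) - (0) = 0 (equality of mixed partials for smooth f).
Similarly for dx ∧ dz and dy ∧ dz — all coefficients vanish. So d(df) = 0.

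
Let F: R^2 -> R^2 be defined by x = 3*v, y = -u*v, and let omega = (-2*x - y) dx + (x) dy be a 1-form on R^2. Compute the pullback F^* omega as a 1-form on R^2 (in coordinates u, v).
F^* omega = (-3*v^2) du + (-18*v) dv

Using F^*(f dg) = (f ∘ F) d(g ∘ F), substitute each coordinate x_i by F_i(u, v) in f_i, and replace dx_i by d F_i = (∂F_i/∂u) du + (∂F_i/∂v) dv.
  For the x component: f_1(F) = v*(u - 6); d F_1 = (0) du + (3) dv
  For the y component: f_2(F) = 3*v; d F_2 = (-v) du + (-u) dv
Combining and collecting du, dv coefficients:
  coeff of du: -3*v^2
  coeff of dv: -18*v
F^* omega = (-3*v^2) du + (-18*v) dv.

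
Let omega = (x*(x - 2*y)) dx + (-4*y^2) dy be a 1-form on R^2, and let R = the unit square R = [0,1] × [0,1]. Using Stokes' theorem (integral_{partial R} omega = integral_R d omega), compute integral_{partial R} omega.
integral_(partial R) omega = 1

Stokes: integral_partial_R omega = integral_R d omega with d omega = (∂Q/∂x - ∂P/∂y) dx ∧ dy.
  ∂Q/∂x = 0
  ∂P/∂y = -2*x
  integrand = ∂Q/∂x - ∂P/∂y = 2*x.
Integrating over R: integral_0^1 integral_0^1 (2*x) dx dy = 1.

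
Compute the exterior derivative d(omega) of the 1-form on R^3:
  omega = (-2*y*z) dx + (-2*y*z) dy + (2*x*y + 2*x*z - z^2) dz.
d(omega) = (2*z) dx ∧ dy + (4*y + 2*z) dx ∧ dz + (2*x + 2*y) dy ∧ dz

For a 1-form omega = sum_i f_i dx_i, the exterior derivative is
  d(omega) = sum_{i < j} (∂f_j/∂x_i - ∂f_i/∂x_j) dx_i ∧ dx_j.
  coefficient of dx ∧ dy: ∂f_2/∂x - ∂f_1/∂y = ∂(-2*y*z)/∂x - ∂(-2*y*z)/∂y = 2*z
  coefficient of dx ∧ dz: ∂f_3/∂x - ∂f_1/∂z = ∂(2*x*y + 2*x*z - z^2)/∂x - ∂(-2*y*z)/∂z = 4*y + 2*z
  coefficient of dy ∧ dz: ∂f_3/∂y - ∂f_2/∂z = ∂(2*x*y + 2*x*z - z^2)/∂y - ∂(-2*y*z)/∂z = 2*x + 2*y
Assembling: d(omega) = (2*z) dx ∧ dy + (4*y + 2*z) dx ∧ dz + (2*x + 2*y) dy ∧ dz.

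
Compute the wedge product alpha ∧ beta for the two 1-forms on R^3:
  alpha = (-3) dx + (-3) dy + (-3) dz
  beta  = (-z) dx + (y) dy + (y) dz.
alpha ∧ beta = (-3*y - 3*z) dx ∧ dy + (-3*y - 3*z) dx ∧ dz

Distribute the wedge, using dx_i ∧ dx_j = -dx_j ∧ dx_i and dx_i ∧ dx_i = 0. For each pair (i, j) with i < j, the coefficient of dx_i ∧ dx_j in alpha ∧ beta is (alpha_i * beta_j - alpha_j * beta_i). Collecting: alpha ∧ beta = (-3*y - 3*z) dx ∧ dy + (-3*y - 3*z) dx ∧ dz.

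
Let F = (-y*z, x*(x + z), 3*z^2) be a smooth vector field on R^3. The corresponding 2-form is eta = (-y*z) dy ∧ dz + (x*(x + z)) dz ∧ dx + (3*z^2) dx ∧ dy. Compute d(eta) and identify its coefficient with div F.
d(eta) = (6*z) dx ∧ dy ∧ dz; div F = 6*z

For a 2-form in R^3 of the form above, applying d gives a 3-form with coefficient ∂P/∂x + ∂Q/∂y + ∂R/∂z:
  ∂P/∂x = 0
  ∂Q/∂y = 0
  ∂R/∂z = 6*z
Sum = 6*z, which is exactly div F.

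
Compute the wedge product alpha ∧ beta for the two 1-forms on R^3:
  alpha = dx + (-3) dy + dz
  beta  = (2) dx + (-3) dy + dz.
alpha ∧ beta = (3) dx ∧ dy + (-1) dx ∧ dz

Distribute the wedge, using dx_i ∧ dx_j = -dx_j ∧ dx_i and dx_i ∧ dx_i = 0. For each pair (i, j) with i < j, the coefficient of dx_i ∧ dx_j in alpha ∧ beta is (alpha_i * beta_j - alpha_j * beta_i). Collecting: alpha ∧ beta = (3) dx ∧ dy + (-1) dx ∧ dz.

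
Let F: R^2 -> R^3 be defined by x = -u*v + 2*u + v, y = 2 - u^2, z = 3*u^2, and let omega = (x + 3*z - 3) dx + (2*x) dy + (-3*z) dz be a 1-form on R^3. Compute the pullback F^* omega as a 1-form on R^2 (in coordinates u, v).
F^* omega = (-54*u^3 - 5*u^2*v + 10*u^2 + u*v^2 - 8*u*v + 4*u - v^2 + 5*v - 6) du + (-9*u^3 + u^2*v + 7*u^2 - 2*u*v + 5*u + v - 3) dv

Using F^*(f dg) = (f ∘ F) d(g ∘ F), substitute each coordinate x_i by F_i(u, v) in f_i, and replace dx_i by d F_i = (∂F_i/∂u) du + (∂F_i/∂v) dv.
  For the x component: f_1(F) = 9*u^2 - u*v + 2*u + v - 3; d F_1 = (2 - v) du + (1 - u) dv
  For the y component: f_2(F) = -2*u*v + 4*u + 2*v; d F_2 = (-2*u) du + (0) dv
  For the z component: f_3(F) = -9*u^2; d F_3 = (6*u) du + (0) dv
Combining and collecting du, dv coefficients:
  coeff of du: -54*u^3 - 5*u^2*v + 10*u^2 + u*v^2 - 8*u*v + 4*u - v^2 + 5*v - 6
  coeff of dv: -9*u^3 + u^2*v + 7*u^2 - 2*u*v + 5*u + v - 3
F^* omega = (-54*u^3 - 5*u^2*v + 10*u^2 + u*v^2 - 8*u*v + 4*u - v^2 + 5*v - 6) du + (-9*u^3 + u^2*v + 7*u^2 - 2*u*v + 5*u + v - 3) dv.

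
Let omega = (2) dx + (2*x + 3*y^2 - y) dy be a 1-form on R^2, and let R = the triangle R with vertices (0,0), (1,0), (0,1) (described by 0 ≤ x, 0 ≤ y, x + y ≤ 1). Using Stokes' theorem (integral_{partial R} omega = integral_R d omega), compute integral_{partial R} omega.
integral_(partial R) omega = 1

Stokes: integral_partial_R omega = integral_R d omega with d omega = (∂Q/∂x - ∂P/∂y) dx ∧ dy.
  ∂Q/∂x = 2
  ∂P/∂y = 0
  integrand = ∂Q/∂x - ∂P/∂y = 2.
Integrating over R: integral_0^1 integral_0^{1-x} (2) dy dx = 1.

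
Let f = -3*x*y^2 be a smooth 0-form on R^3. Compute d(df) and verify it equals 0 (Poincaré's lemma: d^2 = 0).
d(df) = 0

Step 1: df = sum_i (∂f/∂x_i) dx_i = (-3*y^2) dx + (-6*x*y) dy + (0) dz.
Step 2: Apply d again. Using the 1-form formula, the coefficient of dx ∧ dy in d(df) is ∂^2 f/∂x ∂y - ∂^2 f/∂y ∂x = (-6*y) - (-6*y) = 0 (equality of mixed partials for smooth f).
Similarly for dx ∧ dz and dy ∧ dz — all coefficients vanish. So d(df) = 0.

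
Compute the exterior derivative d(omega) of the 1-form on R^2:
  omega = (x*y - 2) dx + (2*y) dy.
d(omega) = (-x) dx ∧ dy

For a 1-form omega = sum_i f_i dx_i, the exterior derivative is
  d(omega) = sum_{i < j} (∂f_j/∂x_i - ∂f_i/∂x_j) dx_i ∧ dx_j.
  coefficient of dx ∧ dy: ∂f_2/∂x - ∂f_1/∂y = ∂(2*y)/∂x - ∂(x*y - 2)/∂y = -x
Assembling: d(omega) = (-x) dx ∧ dy.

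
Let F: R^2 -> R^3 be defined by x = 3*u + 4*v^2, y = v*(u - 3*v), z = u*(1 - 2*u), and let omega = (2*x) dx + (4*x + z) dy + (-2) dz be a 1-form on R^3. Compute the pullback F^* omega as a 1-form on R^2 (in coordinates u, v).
F^* omega = (-2*u^2*v + 13*u*v + 26*u + 16*v^3 + 24*v^2 - 2) du + (-2*u^3 + 12*u^2*v + 13*u^2 + 16*u*v^2 - 30*u*v - 32*v^3) dv

Using F^*(f dg) = (f ∘ F) d(g ∘ F), substitute each coordinate x_i by F_i(u, v) in f_i, and replace dx_i by d F_i = (∂F_i/∂u) du + (∂F_i/∂v) dv.
  For the x component: f_1(F) = 6*u + 8*v^2; d F_1 = (3) du + (8*v) dv
  For the y component: f_2(F) = -2*u^2 + 13*u + 16*v^2; d F_2 = (v) du + (u - 6*v) dv
  For the z component: f_3(F) = -2; d F_3 = (1 - 4*u) du + (0) dv
Combining and collecting du, dv coefficients:
  coeff of du: -2*u^2*v + 13*u*v + 26*u + 16*v^3 + 24*v^2 - 2
  coeff of dv: -2*u^3 + 12*u^2*v + 13*u^2 + 16*u*v^2 - 30*u*v - 32*v^3
F^* omega = (-2*u^2*v + 13*u*v + 26*u + 16*v^3 + 24*v^2 - 2) du + (-2*u^3 + 12*u^2*v + 13*u^2 + 16*u*v^2 - 30*u*v - 32*v^3) dv.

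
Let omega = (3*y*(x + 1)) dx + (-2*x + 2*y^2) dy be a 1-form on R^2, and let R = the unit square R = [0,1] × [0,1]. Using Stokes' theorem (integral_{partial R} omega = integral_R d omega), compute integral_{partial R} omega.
integral_(partial R) omega = -13/2

Stokes: integral_partial_R omega = integral_R d omega with d omega = (∂Q/∂x - ∂P/∂y) dx ∧ dy.
  ∂Q/∂x = -2
  ∂P/∂y = 3*x + 3
  integrand = ∂Q/∂x - ∂P/∂y = -3*x - 5.
Integrating over R: integral_0^1 integral_0^1 (-3*x - 5) dx dy = -13/2.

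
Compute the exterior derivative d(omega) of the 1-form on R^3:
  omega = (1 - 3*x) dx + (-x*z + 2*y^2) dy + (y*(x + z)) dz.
d(omega) = (-z) dx ∧ dy + (y) dx ∧ dz + (2*x + z) dy ∧ dz

For a 1-form omega = sum_i f_i dx_i, the exterior derivative is
  d(omega) = sum_{i < j} (∂f_j/∂x_i - ∂f_i/∂x_j) dx_i ∧ dx_j.
  coefficient of dx ∧ dy: ∂f_2/∂x - ∂f_1/∂y = ∂(-x*z + 2*y^2)/∂x - ∂(1 - 3*x)/∂y = -z
  coefficient of dx ∧ dz: ∂f_3/∂x - ∂f_1/∂z = ∂(y*(x + z))/∂x - ∂(1 - 3*x)/∂z = y
  coefficient of dy ∧ dz: ∂f_3/∂y - ∂f_2/∂z = ∂(y*(x + z))/∂y - ∂(-x*z + 2*y^2)/∂z = 2*x + z
Assembling: d(omega) = (-z) dx ∧ dy + (y) dx ∧ dz + (2*x + z) dy ∧ dz.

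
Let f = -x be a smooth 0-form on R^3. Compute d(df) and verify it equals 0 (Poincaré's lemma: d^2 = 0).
d(df) = 0

Step 1: df = sum_i (∂f/∂x_i) dx_i = (-1) dx + (0) dy + (0) dz.
Step 2: Apply d again. Using the 1-form formula, the coefficient of dx ∧ dy in d(df) is ∂^2 f/∂x ∂y - ∂^2 f/∂y ∂x = (0) - (0) = 0 (equality of mixed partials for smooth f).
Similarly for dx ∧ dz and dy ∧ dz — all coefficients vanish. So d(df) = 0.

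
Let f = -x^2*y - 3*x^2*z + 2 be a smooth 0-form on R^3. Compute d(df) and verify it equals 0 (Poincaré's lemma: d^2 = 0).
d(df) = 0

Step 1: df = sum_i (∂f/∂x_i) dx_i = (2*x*(-y - 3*z)) dx + (-x^2) dy + (-3*x^2) dz.
Step 2: Apply d again. Using the 1-form formula, the coefficient of dx ∧ dy in d(df) is ∂^2 f/∂x ∂y - ∂^2 f/∂y ∂x = (-2*x) - (-2*x) = 0 (equality of mixed partials for smooth f).
Similarly for dx ∧ dz and dy ∧ dz — all coefficients vanish. So d(df) = 0.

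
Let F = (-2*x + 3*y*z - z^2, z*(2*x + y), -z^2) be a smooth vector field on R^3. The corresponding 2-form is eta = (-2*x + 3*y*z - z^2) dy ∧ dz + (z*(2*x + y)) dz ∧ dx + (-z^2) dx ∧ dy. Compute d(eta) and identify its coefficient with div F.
d(eta) = (-z - 2) dx ∧ dy ∧ dz; div F = -z - 2

For a 2-form in R^3 of the form above, applying d gives a 3-form with coefficient ∂P/∂x + ∂Q/∂y + ∂R/∂z:
  ∂P/∂x = -2
  ∂Q/∂y = z
  ∂R/∂z = -2*z
Sum = -z - 2, which is exactly div F.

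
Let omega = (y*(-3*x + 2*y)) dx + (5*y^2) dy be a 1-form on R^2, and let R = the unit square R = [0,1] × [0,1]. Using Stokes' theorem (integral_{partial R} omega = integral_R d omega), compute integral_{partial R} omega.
integral_(partial R) omega = -1/2

Stokes: integral_partial_R omega = integral_R d omega with d omega = (∂Q/∂x - ∂P/∂y) dx ∧ dy.
  ∂Q/∂x = 0
  ∂P/∂y = -3*x + 4*y
  integrand = ∂Q/∂x - ∂P/∂y = 3*x - 4*y.
Integrating over R: integral_0^1 integral_0^1 (3*x - 4*y) dx dy = -1/2.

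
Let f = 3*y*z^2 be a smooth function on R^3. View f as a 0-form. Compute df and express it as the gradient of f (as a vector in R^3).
df = (0) dx + (3*z^2) dy + (6*y*z) dz; grad f = (0, 3*z^2, 6*y*z)

For a 0-form f, d f = (∂f/∂x) dx + (∂f/∂y) dy + (∂f/∂z) dz. The components of the vector representation are exactly the entries of grad f in Cartesian coordinates:
  ∂f/∂x = 0
  ∂f/∂y = 3*z^2
  ∂f/∂z = 6*y*z.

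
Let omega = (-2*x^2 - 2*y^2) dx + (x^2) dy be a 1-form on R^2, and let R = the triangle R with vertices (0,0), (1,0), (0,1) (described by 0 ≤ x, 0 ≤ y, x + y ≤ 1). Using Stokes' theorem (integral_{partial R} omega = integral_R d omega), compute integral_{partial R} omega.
integral_(partial R) omega = 1

Stokes: integral_partial_R omega = integral_R d omega with d omega = (∂Q/∂x - ∂P/∂y) dx ∧ dy.
  ∂Q/∂x = 2*x
  ∂P/∂y = -4*y
  integrand = ∂Q/∂x - ∂P/∂y = 2*x + 4*y.
Integrating over R: integral_0^1 integral_0^{1-x} (2*x + 4*y) dy dx = 1.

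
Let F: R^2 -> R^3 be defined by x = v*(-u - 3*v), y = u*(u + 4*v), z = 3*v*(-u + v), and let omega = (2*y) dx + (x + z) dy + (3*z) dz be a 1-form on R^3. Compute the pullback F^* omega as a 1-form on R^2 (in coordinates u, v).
F^* omega = (v*(-10*u^2 + 3*u*v - 27*v^2)) du + (-2*u^3 - 9*u^2*v - 129*u*v^2 + 54*v^3) dv

Using F^*(f dg) = (f ∘ F) d(g ∘ F), substitute each coordinate x_i by F_i(u, v) in f_i, and replace dx_i by d F_i = (∂F_i/∂u) du + (∂F_i/∂v) dv.
  For the x component: f_1(F) = 2*u*(u + 4*v); d F_1 = (-v) du + (-u - 6*v) dv
  For the y component: f_2(F) = -4*u*v; d F_2 = (2*u + 4*v) du + (4*u) dv
  For the z component: f_3(F) = 9*v*(-u + v); d F_3 = (-3*v) du + (-3*u + 6*v) dv
Combining and collecting du, dv coefficients:
  coeff of du: v*(-10*u^2 + 3*u*v - 27*v^2)
  coeff of dv: -2*u^3 - 9*u^2*v - 129*u*v^2 + 54*v^3
F^* omega = (v*(-10*u^2 + 3*u*v - 27*v^2)) du + (-2*u^3 - 9*u^2*v - 129*u*v^2 + 54*v^3) dv.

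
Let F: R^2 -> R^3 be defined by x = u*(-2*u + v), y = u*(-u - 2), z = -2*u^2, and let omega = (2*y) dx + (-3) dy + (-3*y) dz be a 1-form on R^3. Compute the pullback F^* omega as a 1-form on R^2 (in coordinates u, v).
F^* omega = (-4*u^3 - 2*u^2*v - 8*u^2 - 4*u*v + 6*u + 6) du + (2*u^2*(-u - 2)) dv

Using F^*(f dg) = (f ∘ F) d(g ∘ F), substitute each coordinate x_i by F_i(u, v) in f_i, and replace dx_i by d F_i = (∂F_i/∂u) du + (∂F_i/∂v) dv.
  For the x component: f_1(F) = 2*u*(-u - 2); d F_1 = (-4*u + v) du + (u) dv
  For the y component: f_2(F) = -3; d F_2 = (-2*u - 2) du + (0) dv
  For the z component: f_3(F) = 3*u*(u + 2); d F_3 = (-4*u) du + (0) dv
Combining and collecting du, dv coefficients:
  coeff of du: -4*u^3 - 2*u^2*v - 8*u^2 - 4*u*v + 6*u + 6
  coeff of dv: 2*u^2*(-u - 2)
F^* omega = (-4*u^3 - 2*u^2*v - 8*u^2 - 4*u*v + 6*u + 6) du + (2*u^2*(-u - 2)) dv.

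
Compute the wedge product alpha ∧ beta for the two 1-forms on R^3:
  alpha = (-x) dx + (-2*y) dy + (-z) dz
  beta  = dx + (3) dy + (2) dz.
alpha ∧ beta = (-3*x + 2*y) dx ∧ dy + (-2*x + z) dx ∧ dz + (-4*y + 3*z) dy ∧ dz

Distribute the wedge, using dx_i ∧ dx_j = -dx_j ∧ dx_i and dx_i ∧ dx_i = 0. For each pair (i, j) with i < j, the coefficient of dx_i ∧ dx_j in alpha ∧ beta is (alpha_i * beta_j - alpha_j * beta_i). Collecting: alpha ∧ beta = (-3*x + 2*y) dx ∧ dy + (-2*x + z) dx ∧ dz + (-4*y + 3*z) dy ∧ dz.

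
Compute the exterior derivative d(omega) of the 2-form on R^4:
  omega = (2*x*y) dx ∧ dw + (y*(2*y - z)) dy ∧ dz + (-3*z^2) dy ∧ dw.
d(omega) = (-2*x) dx ∧ dy ∧ dw + (6*z) dy ∧ dz ∧ dw

For a 2-form omega = sum_{i<j} g_{ij} dx_i ∧ dx_j, the exterior derivative is
  d(omega) = sum_{i<j} d(g_{ij}) ∧ dx_i ∧ dx_j = sum_{i<j, k} (∂g_{ij}/∂x_k) dx_k ∧ dx_i ∧ dx_j.
Expand each term, using dx_k ∧ dx_i ∧ dx_j = sgn(permutation) dx_{(a)} ∧ dx_{(b)} ∧ dx_{(c)} with (a < b < c) sorted:
  d(2*x*y) includes (∂/∂y)(2*x*y) dy = (2*x) dy, which multiplied by dx ∧ dw gives (-2*x) dx ∧ dy ∧ dw
  d(-3*z^2) includes (∂/∂z)(-3*z^2) dz = (-6*z) dz, which multiplied by dy ∧ dw gives (6*z) dy ∧ dz ∧ dw
Collecting like 3-forms: d(omega) = (-2*x) dx ∧ dy ∧ dw + (6*z) dy ∧ dz ∧ dw.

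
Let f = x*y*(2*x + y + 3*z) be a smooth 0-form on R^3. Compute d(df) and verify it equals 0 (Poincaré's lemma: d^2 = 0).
d(df) = 0

Step 1: df = sum_i (∂f/∂x_i) dx_i = (y*(4*x + y + 3*z)) dx + (x*(2*x + 2*y + 3*z)) dy + (3*x*y) dz.
Step 2: Apply d again. Using the 1-form formula, the coefficient of dx ∧ dy in d(df) is ∂^2 f/∂x ∂y - ∂^2 f/∂y ∂x = (4*x + 2*y + 3*z) - (4*x + 2*y + 3*z) = 0 (equality of mixed partials for smooth f).
Similarly for dx ∧ dz and dy ∧ dz — all coefficients vanish. So d(df) = 0.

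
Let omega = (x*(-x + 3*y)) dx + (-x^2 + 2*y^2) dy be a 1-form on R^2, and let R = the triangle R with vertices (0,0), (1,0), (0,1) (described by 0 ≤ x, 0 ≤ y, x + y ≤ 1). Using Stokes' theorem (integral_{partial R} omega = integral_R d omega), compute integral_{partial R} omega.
integral_(partial R) omega = -5/6

Stokes: integral_partial_R omega = integral_R d omega with d omega = (∂Q/∂x - ∂P/∂y) dx ∧ dy.
  ∂Q/∂x = -2*x
  ∂P/∂y = 3*x
  integrand = ∂Q/∂x - ∂P/∂y = -5*x.
Integrating over R: integral_0^1 integral_0^{1-x} (-5*x) dy dx = -5/6.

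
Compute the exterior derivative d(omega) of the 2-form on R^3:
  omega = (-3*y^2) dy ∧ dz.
d(omega) = 0

For a 2-form omega = sum_{i<j} g_{ij} dx_i ∧ dx_j, the exterior derivative is
  d(omega) = sum_{i<j} d(g_{ij}) ∧ dx_i ∧ dx_j = sum_{i<j, k} (∂g_{ij}/∂x_k) dx_k ∧ dx_i ∧ dx_j.
Expand each term, using dx_k ∧ dx_i ∧ dx_j = sgn(permutation) dx_{(a)} ∧ dx_{(b)} ∧ dx_{(c)} with (a < b < c) sorted:

Collecting like 3-forms: d(omega) = 0.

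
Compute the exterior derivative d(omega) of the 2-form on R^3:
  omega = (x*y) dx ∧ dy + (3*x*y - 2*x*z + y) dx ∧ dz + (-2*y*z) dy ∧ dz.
d(omega) = (-3*x - 1) dx ∧ dy ∧ dz

For a 2-form omega = sum_{i<j} g_{ij} dx_i ∧ dx_j, the exterior derivative is
  d(omega) = sum_{i<j} d(g_{ij}) ∧ dx_i ∧ dx_j = sum_{i<j, k} (∂g_{ij}/∂x_k) dx_k ∧ dx_i ∧ dx_j.
Expand each term, using dx_k ∧ dx_i ∧ dx_j = sgn(permutation) dx_{(a)} ∧ dx_{(b)} ∧ dx_{(c)} with (a < b < c) sorted:
  d(3*x*y - 2*x*z + y) includes (∂/∂y)(3*x*y - 2*x*z + y) dy = (3*x + 1) dy, which multiplied by dx ∧ dz gives (-3*x - 1) dx ∧ dy ∧ dz
Collecting like 3-forms: d(omega) = (-3*x - 1) dx ∧ dy ∧ dz.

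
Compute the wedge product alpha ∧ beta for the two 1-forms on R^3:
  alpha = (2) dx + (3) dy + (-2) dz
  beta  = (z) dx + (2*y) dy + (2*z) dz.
alpha ∧ beta = (4*y - 3*z) dx ∧ dy + (6*z) dx ∧ dz + (4*y + 6*z) dy ∧ dz

Distribute the wedge, using dx_i ∧ dx_j = -dx_j ∧ dx_i and dx_i ∧ dx_i = 0. For each pair (i, j) with i < j, the coefficient of dx_i ∧ dx_j in alpha ∧ beta is (alpha_i * beta_j - alpha_j * beta_i). Collecting: alpha ∧ beta = (4*y - 3*z) dx ∧ dy + (6*z) dx ∧ dz + (4*y + 6*z) dy ∧ dz.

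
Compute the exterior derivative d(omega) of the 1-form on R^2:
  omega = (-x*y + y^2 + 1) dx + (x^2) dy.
d(omega) = (3*x - 2*y) dx ∧ dy

For a 1-form omega = sum_i f_i dx_i, the exterior derivative is
  d(omega) = sum_{i < j} (∂f_j/∂x_i - ∂f_i/∂x_j) dx_i ∧ dx_j.
  coefficient of dx ∧ dy: ∂f_2/∂x - ∂f_1/∂y = ∂(x^2)/∂x - ∂(-x*y + y^2 + 1)/∂y = 3*x - 2*y
Assembling: d(omega) = (3*x - 2*y) dx ∧ dy.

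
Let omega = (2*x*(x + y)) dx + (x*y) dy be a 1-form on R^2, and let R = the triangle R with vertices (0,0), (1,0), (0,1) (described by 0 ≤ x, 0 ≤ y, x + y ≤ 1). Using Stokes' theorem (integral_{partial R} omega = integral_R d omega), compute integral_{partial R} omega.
integral_(partial R) omega = -1/6

Stokes: integral_partial_R omega = integral_R d omega with d omega = (∂Q/∂x - ∂P/∂y) dx ∧ dy.
  ∂Q/∂x = y
  ∂P/∂y = 2*x
  integrand = ∂Q/∂x - ∂P/∂y = -2*x + y.
Integrating over R: integral_0^1 integral_0^{1-x} (-2*x + y) dy dx = -1/6.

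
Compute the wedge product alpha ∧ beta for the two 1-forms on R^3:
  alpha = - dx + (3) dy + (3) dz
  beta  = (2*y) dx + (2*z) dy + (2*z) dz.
alpha ∧ beta = (-6*y - 2*z) dx ∧ dy + (-6*y - 2*z) dx ∧ dz

Distribute the wedge, using dx_i ∧ dx_j = -dx_j ∧ dx_i and dx_i ∧ dx_i = 0. For each pair (i, j) with i < j, the coefficient of dx_i ∧ dx_j in alpha ∧ beta is (alpha_i * beta_j - alpha_j * beta_i). Collecting: alpha ∧ beta = (-6*y - 2*z) dx ∧ dy + (-6*y - 2*z) dx ∧ dz.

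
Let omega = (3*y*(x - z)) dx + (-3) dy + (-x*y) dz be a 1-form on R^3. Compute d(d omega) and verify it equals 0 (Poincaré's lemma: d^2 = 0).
d(d omega) = 0

Step 1: d omega = sum_{i<j} (∂f_j/∂x_i - ∂f_i/∂x_j) dx_i ∧ dx_j:
  coeff of dx ∧ dy: -3*x + 3*z
  coeff of dx ∧ dz: 2*y
  coeff of dy ∧ dz: -x
Step 2: Apply d again to each 2-form coefficient. The only possible 3-form in R^3 is dx ∧ dy ∧ dz, with coefficient
  ∂(coeff of dy∧dz)/∂x - ∂(coeff of dx∧dz)/∂y + ∂(coeff of dx∧dy)/∂z
  = ∂/∂x (-x) - ∂/∂y (2*y) + ∂/∂z (-3*x + 3*z).
Each of these terms simplifies to sums of mixed partials that cancel in pairs. The result is 0 (by equality of mixed partials for smooth functions — Schwarz / Clairaut).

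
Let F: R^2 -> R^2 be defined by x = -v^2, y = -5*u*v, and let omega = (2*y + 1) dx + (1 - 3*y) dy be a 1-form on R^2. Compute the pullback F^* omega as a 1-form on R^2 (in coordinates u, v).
F^* omega = (5*v*(-15*u*v - 1)) du + (-75*u^2*v + 20*u*v^2 - 5*u - 2*v) dv

Using F^*(f dg) = (f ∘ F) d(g ∘ F), substitute each coordinate x_i by F_i(u, v) in f_i, and replace dx_i by d F_i = (∂F_i/∂u) du + (∂F_i/∂v) dv.
  For the x component: f_1(F) = -10*u*v + 1; d F_1 = (0) du + (-2*v) dv
  For the y component: f_2(F) = 15*u*v + 1; d F_2 = (-5*v) du + (-5*u) dv
Combining and collecting du, dv coefficients:
  coeff of du: 5*v*(-15*u*v - 1)
  coeff of dv: -75*u^2*v + 20*u*v^2 - 5*u - 2*v
F^* omega = (5*v*(-15*u*v - 1)) du + (-75*u^2*v + 20*u*v^2 - 5*u - 2*v) dv.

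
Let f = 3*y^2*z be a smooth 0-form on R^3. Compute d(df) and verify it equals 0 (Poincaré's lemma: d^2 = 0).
d(df) = 0

Step 1: df = sum_i (∂f/∂x_i) dx_i = (0) dx + (6*y*z) dy + (3*y^2) dz.
Step 2: Apply d again. Using the 1-form formula, the coefficient of dx ∧ dy in d(df) is ∂^2 f/∂x ∂y - ∂^2 f/∂y ∂x = (0) - (0) = 0 (equality of mixed partials for smooth f).
Similarly for dx ∧ dz and dy ∧ dz — all coefficients vanish. So d(df) = 0.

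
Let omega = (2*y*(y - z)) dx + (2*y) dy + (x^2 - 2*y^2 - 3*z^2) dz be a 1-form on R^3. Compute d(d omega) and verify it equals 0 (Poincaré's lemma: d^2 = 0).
d(d omega) = 0

Step 1: d omega = sum_{i<j} (∂f_j/∂x_i - ∂f_i/∂x_j) dx_i ∧ dx_j:
  coeff of dx ∧ dy: -4*y + 2*z
  coeff of dx ∧ dz: 2*x + 2*y
  coeff of dy ∧ dz: -4*y
Step 2: Apply d again to each 2-form coefficient. The only possible 3-form in R^3 is dx ∧ dy ∧ dz, with coefficient
  ∂(coeff of dy∧dz)/∂x - ∂(coeff of dx∧dz)/∂y + ∂(coeff of dx∧dy)/∂z
  = ∂/∂x (-4*y) - ∂/∂y (2*x + 2*y) + ∂/∂z (-4*y + 2*z).
Each of these terms simplifies to sums of mixed partials that cancel in pairs. The result is 0 (by equality of mixed partials for smooth functions — Schwarz / Clairaut).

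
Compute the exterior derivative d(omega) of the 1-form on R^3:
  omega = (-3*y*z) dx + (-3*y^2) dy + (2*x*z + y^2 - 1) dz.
d(omega) = (3*z) dx ∧ dy + (3*y + 2*z) dx ∧ dz + (2*y) dy ∧ dz

For a 1-form omega = sum_i f_i dx_i, the exterior derivative is
  d(omega) = sum_{i < j} (∂f_j/∂x_i - ∂f_i/∂x_j) dx_i ∧ dx_j.
  coefficient of dx ∧ dy: ∂f_2/∂x - ∂f_1/∂y = ∂(-3*y^2)/∂x - ∂(-3*y*z)/∂y = 3*z
  coefficient of dx ∧ dz: ∂f_3/∂x - ∂f_1/∂z = ∂(2*x*z + y^2 - 1)/∂x - ∂(-3*y*z)/∂z = 3*y + 2*z
  coefficient of dy ∧ dz: ∂f_3/∂y - ∂f_2/∂z = ∂(2*x*z + y^2 - 1)/∂y - ∂(-3*y^2)/∂z = 2*y
Assembling: d(omega) = (3*z) dx ∧ dy + (3*y + 2*z) dx ∧ dz + (2*y) dy ∧ dz.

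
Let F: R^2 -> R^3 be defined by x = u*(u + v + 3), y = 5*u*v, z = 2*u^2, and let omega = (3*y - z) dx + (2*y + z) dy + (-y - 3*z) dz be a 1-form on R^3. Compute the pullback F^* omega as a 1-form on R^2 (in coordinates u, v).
F^* omega = (u*(-28*u^2 + 18*u*v - 6*u + 65*v^2 + 45*v)) du + (u^2*(8*u + 65*v)) dv

Using F^*(f dg) = (f ∘ F) d(g ∘ F), substitute each coordinate x_i by F_i(u, v) in f_i, and replace dx_i by d F_i = (∂F_i/∂u) du + (∂F_i/∂v) dv.
  For the x component: f_1(F) = u*(-2*u + 15*v); d F_1 = (2*u + v + 3) du + (u) dv
  For the y component: f_2(F) = 2*u*(u + 5*v); d F_2 = (5*v) du + (5*u) dv
  For the z component: f_3(F) = u*(-6*u - 5*v); d F_3 = (4*u) du + (0) dv
Combining and collecting du, dv coefficients:
  coeff of du: u*(-28*u^2 + 18*u*v - 6*u + 65*v^2 + 45*v)
  coeff of dv: u^2*(8*u + 65*v)
F^* omega = (u*(-28*u^2 + 18*u*v - 6*u + 65*v^2 + 45*v)) du + (u^2*(8*u + 65*v)) dv.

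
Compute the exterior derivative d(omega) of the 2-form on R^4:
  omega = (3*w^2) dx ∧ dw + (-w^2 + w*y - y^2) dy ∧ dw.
d(omega) = 0

For a 2-form omega = sum_{i<j} g_{ij} dx_i ∧ dx_j, the exterior derivative is
  d(omega) = sum_{i<j} d(g_{ij}) ∧ dx_i ∧ dx_j = sum_{i<j, k} (∂g_{ij}/∂x_k) dx_k ∧ dx_i ∧ dx_j.
Expand each term, using dx_k ∧ dx_i ∧ dx_j = sgn(permutation) dx_{(a)} ∧ dx_{(b)} ∧ dx_{(c)} with (a < b < c) sorted:

Collecting like 3-forms: d(omega) = 0.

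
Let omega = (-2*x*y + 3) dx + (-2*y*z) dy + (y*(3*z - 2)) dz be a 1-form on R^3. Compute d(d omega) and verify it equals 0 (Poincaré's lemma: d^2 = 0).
d(d omega) = 0

Step 1: d omega = sum_{i<j} (∂f_j/∂x_i - ∂f_i/∂x_j) dx_i ∧ dx_j:
  coeff of dx ∧ dy: 2*x
  coeff of dx ∧ dz: 0
  coeff of dy ∧ dz: 2*y + 3*z - 2
Step 2: Apply d again to each 2-form coefficient. The only possible 3-form in R^3 is dx ∧ dy ∧ dz, with coefficient
  ∂(coeff of dy∧dz)/∂x - ∂(coeff of dx∧dz)/∂y + ∂(coeff of dx∧dy)/∂z
  = ∂/∂x (2*y + 3*z - 2) - ∂/∂y (0) + ∂/∂z (2*x).
Each of these terms simplifies to sums of mixed partials that cancel in pairs. The result is 0 (by equality of mixed partials for smooth functions — Schwarz / Clairaut).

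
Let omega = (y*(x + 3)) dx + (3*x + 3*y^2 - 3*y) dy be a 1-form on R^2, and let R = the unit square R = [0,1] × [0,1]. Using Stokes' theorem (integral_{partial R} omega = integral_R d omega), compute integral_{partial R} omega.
integral_(partial R) omega = -1/2

Stokes: integral_partial_R omega = integral_R d omega with d omega = (∂Q/∂x - ∂P/∂y) dx ∧ dy.
  ∂Q/∂x = 3
  ∂P/∂y = x + 3
  integrand = ∂Q/∂x - ∂P/∂y = -x.
Integrating over R: integral_0^1 integral_0^1 (-x) dx dy = -1/2.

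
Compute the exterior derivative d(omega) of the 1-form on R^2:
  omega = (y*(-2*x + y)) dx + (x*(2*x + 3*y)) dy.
d(omega) = (6*x + y) dx ∧ dy

For a 1-form omega = sum_i f_i dx_i, the exterior derivative is
  d(omega) = sum_{i < j} (∂f_j/∂x_i - ∂f_i/∂x_j) dx_i ∧ dx_j.
  coefficient of dx ∧ dy: ∂f_2/∂x - ∂f_1/∂y = ∂(x*(2*x + 3*y))/∂x - ∂(y*(-2*x + y))/∂y = 6*x + y
Assembling: d(omega) = (6*x + y) dx ∧ dy.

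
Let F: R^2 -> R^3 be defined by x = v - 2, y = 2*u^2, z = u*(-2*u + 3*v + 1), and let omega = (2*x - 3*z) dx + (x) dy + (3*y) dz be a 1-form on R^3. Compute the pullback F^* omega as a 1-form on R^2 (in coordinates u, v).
F^* omega = (2*u*(-12*u^2 + 9*u*v + 3*u + 2*v - 4)) du + (18*u^3 + 6*u^2 - 9*u*v - 3*u + 2*v - 4) dv

Using F^*(f dg) = (f ∘ F) d(g ∘ F), substitute each coordinate x_i by F_i(u, v) in f_i, and replace dx_i by d F_i = (∂F_i/∂u) du + (∂F_i/∂v) dv.
  For the x component: f_1(F) = 6*u^2 - 9*u*v - 3*u + 2*v - 4; d F_1 = (0) du + (1) dv
  For the y component: f_2(F) = v - 2; d F_2 = (4*u) du + (0) dv
  For the z component: f_3(F) = 6*u^2; d F_3 = (-4*u + 3*v + 1) du + (3*u) dv
Combining and collecting du, dv coefficients:
  coeff of du: 2*u*(-12*u^2 + 9*u*v + 3*u + 2*v - 4)
  coeff of dv: 18*u^3 + 6*u^2 - 9*u*v - 3*u + 2*v - 4
F^* omega = (2*u*(-12*u^2 + 9*u*v + 3*u + 2*v - 4)) du + (18*u^3 + 6*u^2 - 9*u*v - 3*u + 2*v - 4) dv.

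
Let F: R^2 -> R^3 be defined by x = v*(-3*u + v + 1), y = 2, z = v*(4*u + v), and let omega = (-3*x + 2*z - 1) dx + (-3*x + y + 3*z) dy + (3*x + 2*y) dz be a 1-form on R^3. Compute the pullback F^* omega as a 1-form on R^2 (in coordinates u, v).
F^* omega = (v*(-87*u*v + 15*v^2 + 21*v + 19)) du + (-87*u^2*v + 31*u*v^2 + 38*u*v + 19*u + 4*v^3 - v^2 + 3*v - 1) dv

Using F^*(f dg) = (f ∘ F) d(g ∘ F), substitute each coordinate x_i by F_i(u, v) in f_i, and replace dx_i by d F_i = (∂F_i/∂u) du + (∂F_i/∂v) dv.
  For the x component: f_1(F) = 17*u*v - v^2 - 3*v - 1; d F_1 = (-3*v) du + (-3*u + 2*v + 1) dv
  For the y component: f_2(F) = 21*u*v - 3*v + 2; d F_2 = (0) du + (0) dv
  For the z component: f_3(F) = -9*u*v + 3*v^2 + 3*v + 4; d F_3 = (4*v) du + (4*u + 2*v) dv
Combining and collecting du, dv coefficients:
  coeff of du: v*(-87*u*v + 15*v^2 + 21*v + 19)
  coeff of dv: -87*u^2*v + 31*u*v^2 + 38*u*v + 19*u + 4*v^3 - v^2 + 3*v - 1
F^* omega = (v*(-87*u*v + 15*v^2 + 21*v + 19)) du + (-87*u^2*v + 31*u*v^2 + 38*u*v + 19*u + 4*v^3 - v^2 + 3*v - 1) dv.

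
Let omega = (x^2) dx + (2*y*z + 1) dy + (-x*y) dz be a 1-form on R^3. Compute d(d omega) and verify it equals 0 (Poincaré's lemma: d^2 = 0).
d(d omega) = 0

Step 1: d omega = sum_{i<j} (∂f_j/∂x_i - ∂f_i/∂x_j) dx_i ∧ dx_j:
  coeff of dx ∧ dy: 0
  coeff of dx ∧ dz: -y
  coeff of dy ∧ dz: -x - 2*y
Step 2: Apply d again to each 2-form coefficient. The only possible 3-form in R^3 is dx ∧ dy ∧ dz, with coefficient
  ∂(coeff of dy∧dz)/∂x - ∂(coeff of dx∧dz)/∂y + ∂(coeff of dx∧dy)/∂z
  = ∂/∂x (-x - 2*y) - ∂/∂y (-y) + ∂/∂z (0).
Each of these terms simplifies to sums of mixed partials that cancel in pairs. The result is 0 (by equality of mixed partials for smooth functions — Schwarz / Clairaut).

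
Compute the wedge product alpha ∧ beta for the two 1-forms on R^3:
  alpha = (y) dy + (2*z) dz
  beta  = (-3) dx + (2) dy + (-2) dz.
alpha ∧ beta = (3*y) dx ∧ dy + (-2*y - 4*z) dy ∧ dz + (6*z) dx ∧ dz

Distribute the wedge, using dx_i ∧ dx_j = -dx_j ∧ dx_i and dx_i ∧ dx_i = 0. For each pair (i, j) with i < j, the coefficient of dx_i ∧ dx_j in alpha ∧ beta is (alpha_i * beta_j - alpha_j * beta_i). Collecting: alpha ∧ beta = (3*y) dx ∧ dy + (-2*y - 4*z) dy ∧ dz + (6*z) dx ∧ dz.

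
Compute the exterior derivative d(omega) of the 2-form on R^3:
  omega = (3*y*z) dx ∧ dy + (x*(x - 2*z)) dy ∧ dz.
d(omega) = (2*x + 3*y - 2*z) dx ∧ dy ∧ dz

For a 2-form omega = sum_{i<j} g_{ij} dx_i ∧ dx_j, the exterior derivative is
  d(omega) = sum_{i<j} d(g_{ij}) ∧ dx_i ∧ dx_j = sum_{i<j, k} (∂g_{ij}/∂x_k) dx_k ∧ dx_i ∧ dx_j.
Expand each term, using dx_k ∧ dx_i ∧ dx_j = sgn(permutation) dx_{(a)} ∧ dx_{(b)} ∧ dx_{(c)} with (a < b < c) sorted:
  d(3*y*z) includes (∂/∂z)(3*y*z) dz = (3*y) dz, which multiplied by dx ∧ dy gives (3*y) dx ∧ dy ∧ dz
  d(x*(x - 2*z)) includes (∂/∂x)(x*(x - 2*z)) dx = (2*x - 2*z) dx, which multiplied by dy ∧ dz gives (2*x - 2*z) dx ∧ dy ∧ dz
Collecting like 3-forms: d(omega) = (2*x + 3*y - 2*z) dx ∧ dy ∧ dz.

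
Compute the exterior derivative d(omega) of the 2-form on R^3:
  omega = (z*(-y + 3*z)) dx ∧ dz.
d(omega) = (z) dx ∧ dy ∧ dz

For a 2-form omega = sum_{i<j} g_{ij} dx_i ∧ dx_j, the exterior derivative is
  d(omega) = sum_{i<j} d(g_{ij}) ∧ dx_i ∧ dx_j = sum_{i<j, k} (∂g_{ij}/∂x_k) dx_k ∧ dx_i ∧ dx_j.
Expand each term, using dx_k ∧ dx_i ∧ dx_j = sgn(permutation) dx_{(a)} ∧ dx_{(b)} ∧ dx_{(c)} with (a < b < c) sorted:
  d(z*(-y + 3*z)) includes (∂/∂y)(z*(-y + 3*z)) dy = (-z) dy, which multiplied by dx ∧ dz gives (z) dx ∧ dy ∧ dz
Collecting like 3-forms: d(omega) = (z) dx ∧ dy ∧ dz.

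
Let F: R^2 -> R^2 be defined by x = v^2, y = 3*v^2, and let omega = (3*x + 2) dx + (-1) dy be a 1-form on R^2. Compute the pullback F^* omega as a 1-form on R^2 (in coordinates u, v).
F^* omega = (6*v^3 - 2*v) dv

Using F^*(f dg) = (f ∘ F) d(g ∘ F), substitute each coordinate x_i by F_i(u, v) in f_i, and replace dx_i by d F_i = (∂F_i/∂u) du + (∂F_i/∂v) dv.
  For the x component: f_1(F) = 3*v^2 + 2; d F_1 = (0) du + (2*v) dv
  For the y component: f_2(F) = -1; d F_2 = (0) du + (6*v) dv
Combining and collecting du, dv coefficients:
  coeff of du: 0
  coeff of dv: 6*v^3 - 2*v
F^* omega = (6*v^3 - 2*v) dv.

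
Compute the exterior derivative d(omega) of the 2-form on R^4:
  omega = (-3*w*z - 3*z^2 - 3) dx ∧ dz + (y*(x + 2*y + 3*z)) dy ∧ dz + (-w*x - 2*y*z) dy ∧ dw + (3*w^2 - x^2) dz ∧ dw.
d(omega) = (-2*x - 3*z) dx ∧ dz ∧ dw + (y) dx ∧ dy ∧ dz + (-w) dx ∧ dy ∧ dw + (2*y) dy ∧ dz ∧ dw

For a 2-form omega = sum_{i<j} g_{ij} dx_i ∧ dx_j, the exterior derivative is
  d(omega) = sum_{i<j} d(g_{ij}) ∧ dx_i ∧ dx_j = sum_{i<j, k} (∂g_{ij}/∂x_k) dx_k ∧ dx_i ∧ dx_j.
Expand each term, using dx_k ∧ dx_i ∧ dx_j = sgn(permutation) dx_{(a)} ∧ dx_{(b)} ∧ dx_{(c)} with (a < b < c) sorted:
  d(-3*w*z - 3*z^2 - 3) includes (∂/∂w)(-3*w*z - 3*z^2 - 3) dw = (-3*z) dw, which multiplied by dx ∧ dz gives (-3*z) dx ∧ dz ∧ dw
  d(y*(x + 2*y + 3*z)) includes (∂/∂x)(y*(x + 2*y + 3*z)) dx = (y) dx, which multiplied by dy ∧ dz gives (y) dx ∧ dy ∧ dz
  d(-w*x - 2*y*z) includes (∂/∂x)(-w*x - 2*y*z) dx = (-w) dx, which multiplied by dy ∧ dw gives (-w) dx ∧ dy ∧ dw
  d(-w*x - 2*y*z) includes (∂/∂z)(-w*x - 2*y*z) dz = (-2*y) dz, which multiplied by dy ∧ dw gives (2*y) dy ∧ dz ∧ dw
  d(3*w^2 - x^2) includes (∂/∂x)(3*w^2 - x^2) dx = (-2*x) dx, which multiplied by dz ∧ dw gives (-2*x) dx ∧ dz ∧ dw
Collecting like 3-forms: d(omega) = (-2*x - 3*z) dx ∧ dz ∧ dw + (y) dx ∧ dy ∧ dz + (-w) dx ∧ dy ∧ dw + (2*y) dy ∧ dz ∧ dw.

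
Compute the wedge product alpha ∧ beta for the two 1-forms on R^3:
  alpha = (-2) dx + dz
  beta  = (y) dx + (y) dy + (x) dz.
alpha ∧ beta = (-2*y) dx ∧ dy + (-2*x - y) dx ∧ dz + (-y) dy ∧ dz

Distribute the wedge, using dx_i ∧ dx_j = -dx_j ∧ dx_i and dx_i ∧ dx_i = 0. For each pair (i, j) with i < j, the coefficient of dx_i ∧ dx_j in alpha ∧ beta is (alpha_i * beta_j - alpha_j * beta_i). Collecting: alpha ∧ beta = (-2*y) dx ∧ dy + (-2*x - y) dx ∧ dz + (-y) dy ∧ dz.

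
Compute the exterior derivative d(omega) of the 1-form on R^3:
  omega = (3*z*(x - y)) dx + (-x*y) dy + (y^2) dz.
d(omega) = (-y + 3*z) dx ∧ dy + (-3*x + 3*y) dx ∧ dz + (2*y) dy ∧ dz

For a 1-form omega = sum_i f_i dx_i, the exterior derivative is
  d(omega) = sum_{i < j} (∂f_j/∂x_i - ∂f_i/∂x_j) dx_i ∧ dx_j.
  coefficient of dx ∧ dy: ∂f_2/∂x - ∂f_1/∂y = ∂(-x*y)/∂x - ∂(3*z*(x - y))/∂y = -y + 3*z
  coefficient of dx ∧ dz: ∂f_3/∂x - ∂f_1/∂z = ∂(y^2)/∂x - ∂(3*z*(x - y))/∂z = -3*x + 3*y
  coefficient of dy ∧ dz: ∂f_3/∂y - ∂f_2/∂z = ∂(y^2)/∂y - ∂(-x*y)/∂z = 2*y
Assembling: d(omega) = (-y + 3*z) dx ∧ dy + (-3*x + 3*y) dx ∧ dz + (2*y) dy ∧ dz.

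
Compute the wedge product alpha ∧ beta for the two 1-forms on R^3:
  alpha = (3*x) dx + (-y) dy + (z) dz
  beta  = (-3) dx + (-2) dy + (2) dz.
alpha ∧ beta = (-6*x - 3*y) dx ∧ dy + (6*x + 3*z) dx ∧ dz + (-2*y + 2*z) dy ∧ dz

Distribute the wedge, using dx_i ∧ dx_j = -dx_j ∧ dx_i and dx_i ∧ dx_i = 0. For each pair (i, j) with i < j, the coefficient of dx_i ∧ dx_j in alpha ∧ beta is (alpha_i * beta_j - alpha_j * beta_i). Collecting: alpha ∧ beta = (-6*x - 3*y) dx ∧ dy + (6*x + 3*z) dx ∧ dz + (-2*y + 2*z) dy ∧ dz.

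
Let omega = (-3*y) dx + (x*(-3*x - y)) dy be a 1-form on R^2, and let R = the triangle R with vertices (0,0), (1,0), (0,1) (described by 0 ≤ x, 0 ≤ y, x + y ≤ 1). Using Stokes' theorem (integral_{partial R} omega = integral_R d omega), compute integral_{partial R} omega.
integral_(partial R) omega = 1/3

Stokes: integral_partial_R omega = integral_R d omega with d omega = (∂Q/∂x - ∂P/∂y) dx ∧ dy.
  ∂Q/∂x = -6*x - y
  ∂P/∂y = -3
  integrand = ∂Q/∂x - ∂P/∂y = -6*x - y + 3.
Integrating over R: integral_0^1 integral_0^{1-x} (-6*x - y + 3) dy dx = 1/3.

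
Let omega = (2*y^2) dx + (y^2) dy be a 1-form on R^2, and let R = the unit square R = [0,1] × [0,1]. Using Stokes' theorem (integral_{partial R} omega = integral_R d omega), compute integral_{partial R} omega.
integral_(partial R) omega = -2

Stokes: integral_partial_R omega = integral_R d omega with d omega = (∂Q/∂x - ∂P/∂y) dx ∧ dy.
  ∂Q/∂x = 0
  ∂P/∂y = 4*y
  integrand = ∂Q/∂x - ∂P/∂y = -4*y.
Integrating over R: integral_0^1 integral_0^1 (-4*y) dx dy = -2.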